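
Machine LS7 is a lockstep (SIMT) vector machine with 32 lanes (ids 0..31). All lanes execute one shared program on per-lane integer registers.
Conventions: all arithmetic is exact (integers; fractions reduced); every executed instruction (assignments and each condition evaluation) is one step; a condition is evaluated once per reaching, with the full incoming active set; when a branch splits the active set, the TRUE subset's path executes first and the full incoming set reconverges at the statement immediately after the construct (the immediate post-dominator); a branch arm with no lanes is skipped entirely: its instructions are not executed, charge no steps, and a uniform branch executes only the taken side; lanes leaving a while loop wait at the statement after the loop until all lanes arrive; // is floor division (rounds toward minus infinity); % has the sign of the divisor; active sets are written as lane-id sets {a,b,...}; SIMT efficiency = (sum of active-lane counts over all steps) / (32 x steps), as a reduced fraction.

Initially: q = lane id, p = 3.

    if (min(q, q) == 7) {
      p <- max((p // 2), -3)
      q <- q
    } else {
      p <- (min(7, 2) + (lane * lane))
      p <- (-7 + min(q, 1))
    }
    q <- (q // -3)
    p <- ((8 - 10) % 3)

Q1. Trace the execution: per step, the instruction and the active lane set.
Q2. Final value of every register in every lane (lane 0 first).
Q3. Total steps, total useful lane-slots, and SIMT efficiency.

step 0: eval (min(q, q) == 7)        {0,1,2,3,4,5,6,7,8,9,10,11,12,13,14,15,16,17,18,19,20,21,22,23,24,25,26,27,28,29,30,31}
step 1: p <- max((p // 2), -3)       {7}
step 2: q <- q                       {7}
step 3: p <- (min(7, 2) + (lane * lane)) {0,1,2,3,4,5,6,8,9,10,11,12,13,14,15,16,17,18,19,20,21,22,23,24,25,26,27,28,29,30,31}
step 4: p <- (-7 + min(q, 1))        {0,1,2,3,4,5,6,8,9,10,11,12,13,14,15,16,17,18,19,20,21,22,23,24,25,26,27,28,29,30,31}
step 5: q <- (q // -3)               {0,1,2,3,4,5,6,7,8,9,10,11,12,13,14,15,16,17,18,19,20,21,22,23,24,25,26,27,28,29,30,31}
step 6: p <- ((8 - 10) % 3)          {0,1,2,3,4,5,6,7,8,9,10,11,12,13,14,15,16,17,18,19,20,21,22,23,24,25,26,27,28,29,30,31}

Answer: 7 steps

q: 0,-1,-1,-1,-2,-2,-2,-3,-3,-3,-4,-4,-4,-5,-5,-5,-6,-6,-6,-7,-7,-7,-8,-8,-8,-9,-9,-9,-10,-10,-10,-11
p: 1,1,1,1,1,1,1,1,1,1,1,1,1,1,1,1,1,1,1,1,1,1,1,1,1,1,1,1,1,1,1,1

steps = 7; useful = 160; efficiency = 160/224 = 5/7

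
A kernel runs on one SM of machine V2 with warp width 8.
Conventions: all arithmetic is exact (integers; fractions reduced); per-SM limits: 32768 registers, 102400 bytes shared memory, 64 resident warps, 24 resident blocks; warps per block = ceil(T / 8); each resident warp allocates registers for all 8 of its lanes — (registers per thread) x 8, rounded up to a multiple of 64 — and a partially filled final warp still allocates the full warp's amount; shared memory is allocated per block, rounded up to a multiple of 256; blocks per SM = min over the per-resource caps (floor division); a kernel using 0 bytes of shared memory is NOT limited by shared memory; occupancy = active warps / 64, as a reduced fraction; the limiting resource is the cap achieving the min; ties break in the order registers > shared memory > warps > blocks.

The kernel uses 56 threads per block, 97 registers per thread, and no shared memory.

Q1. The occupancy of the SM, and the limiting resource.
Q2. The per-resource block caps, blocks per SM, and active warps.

Answer: occupancy 35/64, limited by registers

registers: 5 blocks
shared memory: no limit (kernel uses none)
warps: 9 blocks
blocks: 24 blocks

Answer: 5 blocks, 35 active warps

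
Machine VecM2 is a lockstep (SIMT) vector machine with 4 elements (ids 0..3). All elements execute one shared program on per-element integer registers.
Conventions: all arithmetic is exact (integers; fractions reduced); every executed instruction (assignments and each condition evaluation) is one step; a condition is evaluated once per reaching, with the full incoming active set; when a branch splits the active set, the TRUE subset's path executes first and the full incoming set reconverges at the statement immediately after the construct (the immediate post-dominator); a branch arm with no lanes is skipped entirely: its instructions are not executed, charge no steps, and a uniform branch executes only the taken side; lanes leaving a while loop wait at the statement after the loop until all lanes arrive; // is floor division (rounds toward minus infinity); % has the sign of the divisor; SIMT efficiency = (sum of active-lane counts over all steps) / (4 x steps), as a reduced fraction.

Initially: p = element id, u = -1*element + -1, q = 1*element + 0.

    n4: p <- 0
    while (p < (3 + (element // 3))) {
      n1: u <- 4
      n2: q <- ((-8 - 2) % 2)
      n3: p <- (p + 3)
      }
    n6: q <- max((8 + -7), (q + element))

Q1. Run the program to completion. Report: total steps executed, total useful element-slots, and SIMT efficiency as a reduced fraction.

Answer: 11 steps, 32 useful, 8/11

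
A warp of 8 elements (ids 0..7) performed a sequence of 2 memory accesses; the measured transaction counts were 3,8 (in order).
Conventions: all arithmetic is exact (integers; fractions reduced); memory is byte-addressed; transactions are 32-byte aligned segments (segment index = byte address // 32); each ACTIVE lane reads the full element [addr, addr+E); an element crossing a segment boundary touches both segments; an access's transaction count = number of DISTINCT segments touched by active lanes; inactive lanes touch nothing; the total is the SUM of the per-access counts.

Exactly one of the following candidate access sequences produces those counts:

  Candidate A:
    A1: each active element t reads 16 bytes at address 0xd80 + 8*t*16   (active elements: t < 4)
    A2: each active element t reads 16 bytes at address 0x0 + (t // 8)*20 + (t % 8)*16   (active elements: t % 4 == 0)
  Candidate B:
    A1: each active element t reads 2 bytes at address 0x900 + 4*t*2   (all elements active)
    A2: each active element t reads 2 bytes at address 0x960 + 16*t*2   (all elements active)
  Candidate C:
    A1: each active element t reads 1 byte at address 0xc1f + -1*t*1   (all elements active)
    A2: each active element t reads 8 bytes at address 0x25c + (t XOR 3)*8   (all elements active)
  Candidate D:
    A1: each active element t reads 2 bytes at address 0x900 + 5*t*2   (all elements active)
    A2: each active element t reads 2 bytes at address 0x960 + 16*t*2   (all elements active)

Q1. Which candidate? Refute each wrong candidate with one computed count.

A: A1 gives 4 transactions, not 3
B: A1 gives 2 transactions, not 3
C: A1 gives 1 transaction, not 3
D: all counts match (3,8)

Answer: D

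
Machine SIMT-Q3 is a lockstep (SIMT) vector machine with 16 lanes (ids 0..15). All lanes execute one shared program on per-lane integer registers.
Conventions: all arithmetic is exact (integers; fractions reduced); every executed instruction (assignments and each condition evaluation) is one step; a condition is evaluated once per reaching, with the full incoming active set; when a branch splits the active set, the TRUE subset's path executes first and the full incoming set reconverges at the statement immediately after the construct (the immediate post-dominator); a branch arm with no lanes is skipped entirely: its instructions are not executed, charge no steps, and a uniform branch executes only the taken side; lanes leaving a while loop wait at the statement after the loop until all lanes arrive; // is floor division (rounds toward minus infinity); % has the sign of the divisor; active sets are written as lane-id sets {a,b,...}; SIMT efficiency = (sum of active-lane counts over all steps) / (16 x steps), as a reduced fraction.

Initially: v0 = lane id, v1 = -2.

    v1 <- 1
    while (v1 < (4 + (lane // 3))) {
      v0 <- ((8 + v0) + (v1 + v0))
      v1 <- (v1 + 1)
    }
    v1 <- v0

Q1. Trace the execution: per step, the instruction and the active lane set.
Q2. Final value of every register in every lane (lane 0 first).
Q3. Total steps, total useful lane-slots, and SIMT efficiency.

step 0: v1 <- 1                      {0,1,2,3,4,5,6,7,8,9,10,11,12,13,14,15}
step 1: eval (v1 < (4 + (lane // 3))) {0,1,2,3,4,5,6,7,8,9,10,11,12,13,14,15}
step 2: v0 <- ((8 + v0) + (v1 + v0)) {0,1,2,3,4,5,6,7,8,9,10,11,12,13,14,15}
step 3: v1 <- (v1 + 1)               {0,1,2,3,4,5,6,7,8,9,10,11,12,13,14,15}
step 4: eval (v1 < (4 + (lane // 3))) {0,1,2,3,4,5,6,7,8,9,10,11,12,13,14,15}
step 5: v0 <- ((8 + v0) + (v1 + v0)) {0,1,2,3,4,5,6,7,8,9,10,11,12,13,14,15}
step 6: v1 <- (v1 + 1)               {0,1,2,3,4,5,6,7,8,9,10,11,12,13,14,15}
step 7: eval (v1 < (4 + (lane // 3))) {0,1,2,3,4,5,6,7,8,9,10,11,12,13,14,15}
step 8: v0 <- ((8 + v0) + (v1 + v0)) {0,1,2,3,4,5,6,7,8,9,10,11,12,13,14,15}
step 9: v1 <- (v1 + 1)               {0,1,2,3,4,5,6,7,8,9,10,11,12,13,14,15}
step 10: eval (v1 < (4 + (lane // 3))) {0,1,2,3,4,5,6,7,8,9,10,11,12,13,14,15}
step 11: v0 <- ((8 + v0) + (v1 + v0)) {3,4,5,6,7,8,9,10,11,12,13,14,15}
step 12: v1 <- (v1 + 1)               {3,4,5,6,7,8,9,10,11,12,13,14,15}
step 13: eval (v1 < (4 + (lane // 3))) {3,4,5,6,7,8,9,10,11,12,13,14,15}
step 14: v0 <- ((8 + v0) + (v1 + v0)) {6,7,8,9,10,11,12,13,14,15}
step 15: v1 <- (v1 + 1)               {6,7,8,9,10,11,12,13,14,15}
step 16: eval (v1 < (4 + (lane // 3))) {6,7,8,9,10,11,12,13,14,15}
step 17: v0 <- ((8 + v0) + (v1 + v0)) {9,10,11,12,13,14,15}
step 18: v1 <- (v1 + 1)               {9,10,11,12,13,14,15}
step 19: eval (v1 < (4 + (lane // 3))) {9,10,11,12,13,14,15}
step 20: v0 <- ((8 + v0) + (v1 + v0)) {12,13,14,15}
step 21: v1 <- (v1 + 1)               {12,13,14,15}
step 22: eval (v1 < (4 + (lane // 3))) {12,13,14,15}
step 23: v0 <- ((8 + v0) + (v1 + v0)) {15}
step 24: v1 <- (v1 + 1)               {15}
step 25: eval (v1 < (4 + (lane // 3))) {15}
step 26: v1 <- v0                     {0,1,2,3,4,5,6,7,8,9,10,11,12,13,14,15}

Answer: 27 steps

v0: 67,75,83,194,210,226,497,529,561,1200,1264,1328,2799,2927,3055,6382
v1: 67,75,83,194,210,226,497,529,561,1200,1264,1328,2799,2927,3055,6382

steps = 27; useful = 297; efficiency = 297/432 = 11/16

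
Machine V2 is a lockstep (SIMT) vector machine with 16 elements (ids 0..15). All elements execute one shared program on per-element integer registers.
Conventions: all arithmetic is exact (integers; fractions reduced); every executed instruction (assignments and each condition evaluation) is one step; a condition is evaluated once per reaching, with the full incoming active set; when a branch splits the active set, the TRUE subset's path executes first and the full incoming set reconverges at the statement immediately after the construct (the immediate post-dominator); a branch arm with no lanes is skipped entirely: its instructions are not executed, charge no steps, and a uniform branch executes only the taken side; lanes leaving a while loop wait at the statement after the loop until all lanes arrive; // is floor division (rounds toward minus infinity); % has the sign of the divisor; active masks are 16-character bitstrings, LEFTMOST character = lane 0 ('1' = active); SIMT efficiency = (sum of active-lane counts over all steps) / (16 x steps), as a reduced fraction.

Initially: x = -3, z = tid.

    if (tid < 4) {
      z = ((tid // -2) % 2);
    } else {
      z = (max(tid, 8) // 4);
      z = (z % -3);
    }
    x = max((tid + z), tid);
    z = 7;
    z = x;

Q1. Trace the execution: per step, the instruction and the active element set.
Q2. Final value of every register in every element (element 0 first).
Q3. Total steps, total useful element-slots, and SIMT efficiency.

step 0: eval (tid < 4)               1111111111111111
step 1: z <- ((tid // -2) % 2)       1111000000000000
step 2: z <- (max(tid, 8) // 4)      0000111111111111
step 3: z <- (z % -3)                0000111111111111
step 4: x <- max((tid + z), tid)     1111111111111111
step 5: z <- 7                       1111111111111111
step 6: z <- x                       1111111111111111

Answer: 7 steps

x: 0,2,3,3,4,5,6,7,8,9,10,11,12,13,14,15
z: 0,2,3,3,4,5,6,7,8,9,10,11,12,13,14,15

steps = 7; useful = 92; efficiency = 92/112 = 23/28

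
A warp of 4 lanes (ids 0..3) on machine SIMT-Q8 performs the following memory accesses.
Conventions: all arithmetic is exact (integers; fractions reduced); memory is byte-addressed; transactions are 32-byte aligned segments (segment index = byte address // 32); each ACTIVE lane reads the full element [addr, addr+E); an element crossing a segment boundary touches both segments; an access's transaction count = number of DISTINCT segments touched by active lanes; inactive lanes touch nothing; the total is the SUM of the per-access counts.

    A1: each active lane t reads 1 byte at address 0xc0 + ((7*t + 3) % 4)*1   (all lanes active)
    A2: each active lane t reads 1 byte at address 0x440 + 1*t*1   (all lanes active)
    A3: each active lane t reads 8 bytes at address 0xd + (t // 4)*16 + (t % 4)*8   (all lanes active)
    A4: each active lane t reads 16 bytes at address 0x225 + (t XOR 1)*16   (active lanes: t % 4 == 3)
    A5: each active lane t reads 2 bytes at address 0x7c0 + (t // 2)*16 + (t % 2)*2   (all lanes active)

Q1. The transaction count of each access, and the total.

A1: 1 transaction
A2: 1 transaction
A3: 2 transactions
A4: 1 transaction
A5: 1 transaction

Answer: 1,1,2,1,1; total 6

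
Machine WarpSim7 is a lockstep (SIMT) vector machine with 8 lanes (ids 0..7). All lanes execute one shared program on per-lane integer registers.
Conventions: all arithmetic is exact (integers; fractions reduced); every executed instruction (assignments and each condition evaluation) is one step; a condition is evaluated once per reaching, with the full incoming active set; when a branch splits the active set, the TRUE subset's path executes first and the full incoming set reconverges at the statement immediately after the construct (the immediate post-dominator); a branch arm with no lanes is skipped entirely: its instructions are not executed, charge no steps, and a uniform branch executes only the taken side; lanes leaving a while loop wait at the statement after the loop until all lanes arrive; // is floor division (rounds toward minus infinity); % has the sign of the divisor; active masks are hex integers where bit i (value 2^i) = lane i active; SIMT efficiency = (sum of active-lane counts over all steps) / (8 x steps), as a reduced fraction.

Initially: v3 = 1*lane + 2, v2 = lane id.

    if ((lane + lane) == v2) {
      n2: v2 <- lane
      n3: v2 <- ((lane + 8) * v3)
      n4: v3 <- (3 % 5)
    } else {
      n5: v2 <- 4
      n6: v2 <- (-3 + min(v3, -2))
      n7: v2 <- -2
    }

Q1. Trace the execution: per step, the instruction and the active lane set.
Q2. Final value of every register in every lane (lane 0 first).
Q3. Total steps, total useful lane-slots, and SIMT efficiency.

step 0: eval ((lane + lane) == v2)   0xff
step 1: v2 <- lane                   0x01
step 2: v2 <- ((lane + 8) * v3)      0x01
step 3: v3 <- (3 % 5)                0x01
step 4: v2 <- 4                      0xfe
step 5: v2 <- (-3 + min(v3, -2))     0xfe
step 6: v2 <- -2                     0xfe

Answer: 7 steps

v3: 3,3,4,5,6,7,8,9
v2: 16,-2,-2,-2,-2,-2,-2,-2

steps = 7; useful = 32; efficiency = 32/56 = 4/7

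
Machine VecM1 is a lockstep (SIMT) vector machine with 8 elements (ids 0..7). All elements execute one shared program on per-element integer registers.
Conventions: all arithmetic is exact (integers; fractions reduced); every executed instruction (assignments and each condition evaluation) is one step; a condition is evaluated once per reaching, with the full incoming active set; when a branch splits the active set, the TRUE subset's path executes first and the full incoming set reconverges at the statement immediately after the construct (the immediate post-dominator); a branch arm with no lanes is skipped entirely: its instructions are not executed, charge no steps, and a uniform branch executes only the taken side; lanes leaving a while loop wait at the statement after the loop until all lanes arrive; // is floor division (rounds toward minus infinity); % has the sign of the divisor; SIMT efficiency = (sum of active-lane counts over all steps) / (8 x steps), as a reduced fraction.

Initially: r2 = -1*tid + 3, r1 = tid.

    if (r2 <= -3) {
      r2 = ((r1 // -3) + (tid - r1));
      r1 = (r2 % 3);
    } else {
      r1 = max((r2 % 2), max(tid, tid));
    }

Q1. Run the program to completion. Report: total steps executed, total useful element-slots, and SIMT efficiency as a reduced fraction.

Answer: 4 steps, 18 useful, 9/16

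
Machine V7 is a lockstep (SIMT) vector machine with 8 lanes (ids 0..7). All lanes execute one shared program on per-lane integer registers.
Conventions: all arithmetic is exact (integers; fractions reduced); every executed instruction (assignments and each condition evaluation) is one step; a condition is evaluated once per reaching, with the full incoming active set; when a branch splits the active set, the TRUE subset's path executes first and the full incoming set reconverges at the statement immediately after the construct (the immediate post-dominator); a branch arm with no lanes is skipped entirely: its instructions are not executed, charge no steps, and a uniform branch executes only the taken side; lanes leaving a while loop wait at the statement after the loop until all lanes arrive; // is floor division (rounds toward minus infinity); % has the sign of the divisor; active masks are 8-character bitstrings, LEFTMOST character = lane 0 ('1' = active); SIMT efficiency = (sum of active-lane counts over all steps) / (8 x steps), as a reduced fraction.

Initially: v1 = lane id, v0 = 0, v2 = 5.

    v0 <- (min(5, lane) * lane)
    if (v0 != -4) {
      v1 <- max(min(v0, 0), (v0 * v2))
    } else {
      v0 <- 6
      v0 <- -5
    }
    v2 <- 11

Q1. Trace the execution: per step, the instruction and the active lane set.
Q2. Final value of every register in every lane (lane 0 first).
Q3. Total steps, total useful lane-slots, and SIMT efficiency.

step 0: v0 <- (min(5, lane) * lane)  11111111
step 1: eval (v0 != -4)              11111111
step 2: v1 <- max(min(v0, 0), (v0 * v2)) 11111111
step 3: v2 <- 11                     11111111

Answer: 4 steps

v1: 0,5,20,45,80,125,150,175
v0: 0,1,4,9,16,25,30,35
v2: 11,11,11,11,11,11,11,11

steps = 4; useful = 32; efficiency = 32/32 = 1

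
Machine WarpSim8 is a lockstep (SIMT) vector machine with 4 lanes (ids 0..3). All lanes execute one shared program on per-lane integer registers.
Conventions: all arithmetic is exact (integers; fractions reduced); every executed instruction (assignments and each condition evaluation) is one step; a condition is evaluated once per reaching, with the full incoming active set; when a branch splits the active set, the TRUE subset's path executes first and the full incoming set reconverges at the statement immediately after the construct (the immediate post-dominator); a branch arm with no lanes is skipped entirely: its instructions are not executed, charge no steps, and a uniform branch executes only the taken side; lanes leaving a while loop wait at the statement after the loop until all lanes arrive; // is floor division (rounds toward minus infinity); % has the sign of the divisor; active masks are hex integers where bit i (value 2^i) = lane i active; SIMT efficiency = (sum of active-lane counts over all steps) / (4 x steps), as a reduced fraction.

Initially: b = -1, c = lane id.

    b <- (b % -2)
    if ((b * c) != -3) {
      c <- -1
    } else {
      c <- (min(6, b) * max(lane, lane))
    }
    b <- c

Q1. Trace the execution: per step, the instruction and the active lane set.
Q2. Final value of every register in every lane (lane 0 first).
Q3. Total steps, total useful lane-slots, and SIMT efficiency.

step 0: b <- (b % -2)                0xf
step 1: eval ((b * c) != -3)         0xf
step 2: c <- -1                      0x7
step 3: c <- (min(6, b) * max(lane, lane)) 0x8
step 4: b <- c                       0xf

Answer: 5 steps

b: -1,-1,-1,-3
c: -1,-1,-1,-3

steps = 5; useful = 16; efficiency = 16/20 = 4/5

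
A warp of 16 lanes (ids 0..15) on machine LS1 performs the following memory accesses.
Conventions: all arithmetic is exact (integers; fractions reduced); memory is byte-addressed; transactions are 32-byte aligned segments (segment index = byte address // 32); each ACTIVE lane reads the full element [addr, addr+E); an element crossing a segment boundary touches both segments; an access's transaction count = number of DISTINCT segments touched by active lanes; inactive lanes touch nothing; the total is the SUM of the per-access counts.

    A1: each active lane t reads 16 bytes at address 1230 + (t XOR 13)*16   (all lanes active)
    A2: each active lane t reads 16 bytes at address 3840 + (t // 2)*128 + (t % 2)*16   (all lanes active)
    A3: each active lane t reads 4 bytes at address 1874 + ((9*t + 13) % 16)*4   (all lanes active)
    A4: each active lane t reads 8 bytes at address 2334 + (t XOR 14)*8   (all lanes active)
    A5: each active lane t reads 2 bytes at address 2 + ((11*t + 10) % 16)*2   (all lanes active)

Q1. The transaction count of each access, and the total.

A1: 9 transactions
A2: 8 transactions
A3: 3 transactions
A4: 5 transactions
A5: 2 transactions

Answer: 9,8,3,5,2; total 27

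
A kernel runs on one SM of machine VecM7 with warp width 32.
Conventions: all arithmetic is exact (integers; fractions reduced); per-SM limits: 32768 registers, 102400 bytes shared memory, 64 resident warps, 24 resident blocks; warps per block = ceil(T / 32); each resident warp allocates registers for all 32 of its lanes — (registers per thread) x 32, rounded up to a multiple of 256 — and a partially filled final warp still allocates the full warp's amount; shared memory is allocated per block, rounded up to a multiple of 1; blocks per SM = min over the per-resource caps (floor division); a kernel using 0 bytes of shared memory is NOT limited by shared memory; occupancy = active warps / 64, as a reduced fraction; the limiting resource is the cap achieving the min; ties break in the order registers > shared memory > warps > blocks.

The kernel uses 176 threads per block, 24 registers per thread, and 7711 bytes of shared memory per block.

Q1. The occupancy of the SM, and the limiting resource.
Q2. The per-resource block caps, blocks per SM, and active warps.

Answer: occupancy 21/32, limited by registers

registers: 7 blocks
shared memory: 13 blocks
warps: 10 blocks
blocks: 24 blocks

Answer: 7 blocks, 42 active warps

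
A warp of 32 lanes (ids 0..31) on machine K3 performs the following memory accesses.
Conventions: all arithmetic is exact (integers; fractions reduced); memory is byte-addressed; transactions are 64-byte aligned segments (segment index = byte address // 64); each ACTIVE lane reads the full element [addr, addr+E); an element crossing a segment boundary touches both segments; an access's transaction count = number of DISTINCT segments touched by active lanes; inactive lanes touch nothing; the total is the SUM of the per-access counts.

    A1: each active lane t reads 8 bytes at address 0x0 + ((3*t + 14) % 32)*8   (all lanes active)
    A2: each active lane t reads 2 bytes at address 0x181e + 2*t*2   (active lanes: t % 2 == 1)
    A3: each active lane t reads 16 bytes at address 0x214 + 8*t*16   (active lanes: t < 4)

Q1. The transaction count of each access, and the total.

A1: 4 transactions
A2: 3 transactions
A3: 4 transactions

Answer: 4,3,4; total 11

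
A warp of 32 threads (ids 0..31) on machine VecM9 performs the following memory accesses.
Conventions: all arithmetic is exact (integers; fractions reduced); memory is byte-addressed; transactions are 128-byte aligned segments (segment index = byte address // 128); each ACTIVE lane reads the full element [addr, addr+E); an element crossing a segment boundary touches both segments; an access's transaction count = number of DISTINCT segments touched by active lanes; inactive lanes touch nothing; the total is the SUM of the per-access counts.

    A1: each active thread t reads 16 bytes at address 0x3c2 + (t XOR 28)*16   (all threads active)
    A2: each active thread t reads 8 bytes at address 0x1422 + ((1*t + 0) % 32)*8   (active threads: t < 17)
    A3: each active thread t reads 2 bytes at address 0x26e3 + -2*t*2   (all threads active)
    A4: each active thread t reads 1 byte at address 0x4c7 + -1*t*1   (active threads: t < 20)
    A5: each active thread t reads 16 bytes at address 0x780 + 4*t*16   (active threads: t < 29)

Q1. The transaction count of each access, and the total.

A1: 5 transactions
A2: 2 transactions
A3: 2 transactions
A4: 1 transaction
A5: 15 transactions

Answer: 5,2,2,1,15; total 25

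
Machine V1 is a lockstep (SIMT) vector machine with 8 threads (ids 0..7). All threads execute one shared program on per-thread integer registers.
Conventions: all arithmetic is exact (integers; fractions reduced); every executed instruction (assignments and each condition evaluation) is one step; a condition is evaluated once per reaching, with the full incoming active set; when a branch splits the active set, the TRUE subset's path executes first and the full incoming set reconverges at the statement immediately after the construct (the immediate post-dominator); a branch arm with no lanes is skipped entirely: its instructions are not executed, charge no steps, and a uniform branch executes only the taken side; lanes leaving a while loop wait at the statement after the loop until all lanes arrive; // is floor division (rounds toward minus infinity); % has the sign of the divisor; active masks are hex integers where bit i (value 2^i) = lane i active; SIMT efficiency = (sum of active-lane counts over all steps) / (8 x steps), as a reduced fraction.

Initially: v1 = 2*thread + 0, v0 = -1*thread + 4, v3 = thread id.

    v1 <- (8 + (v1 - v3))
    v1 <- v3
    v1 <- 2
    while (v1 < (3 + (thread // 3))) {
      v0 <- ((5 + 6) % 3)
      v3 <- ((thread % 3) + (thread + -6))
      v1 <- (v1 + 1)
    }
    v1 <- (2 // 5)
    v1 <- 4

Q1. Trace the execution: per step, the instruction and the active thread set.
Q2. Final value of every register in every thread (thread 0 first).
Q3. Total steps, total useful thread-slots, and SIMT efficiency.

step 0: v1 <- (8 + (v1 - v3))        0xff
step 1: v1 <- v3                     0xff
step 2: v1 <- 2                      0xff
step 3: eval (v1 < (3 + (thread // 3))) 0xff
step 4: v0 <- ((5 + 6) % 3)          0xff
step 5: v3 <- ((thread % 3) + (thread + -6)) 0xff
step 6: v1 <- (v1 + 1)               0xff
step 7: eval (v1 < (3 + (thread // 3))) 0xff
step 8: v0 <- ((5 + 6) % 3)          0xf8
step 9: v3 <- ((thread % 3) + (thread + -6)) 0xf8
step 10: v1 <- (v1 + 1)               0xf8
step 11: eval (v1 < (3 + (thread // 3))) 0xf8
step 12: v0 <- ((5 + 6) % 3)          0xc0
step 13: v3 <- ((thread % 3) + (thread + -6)) 0xc0
step 14: v1 <- (v1 + 1)               0xc0
step 15: eval (v1 < (3 + (thread // 3))) 0xc0
step 16: v1 <- (2 // 5)               0xff
step 17: v1 <- 4                      0xff

Answer: 18 steps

v1: 4,4,4,4,4,4,4,4
v0: 2,2,2,2,2,2,2,2
v3: -6,-4,-2,-3,-1,1,0,2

steps = 18; useful = 108; efficiency = 108/144 = 3/4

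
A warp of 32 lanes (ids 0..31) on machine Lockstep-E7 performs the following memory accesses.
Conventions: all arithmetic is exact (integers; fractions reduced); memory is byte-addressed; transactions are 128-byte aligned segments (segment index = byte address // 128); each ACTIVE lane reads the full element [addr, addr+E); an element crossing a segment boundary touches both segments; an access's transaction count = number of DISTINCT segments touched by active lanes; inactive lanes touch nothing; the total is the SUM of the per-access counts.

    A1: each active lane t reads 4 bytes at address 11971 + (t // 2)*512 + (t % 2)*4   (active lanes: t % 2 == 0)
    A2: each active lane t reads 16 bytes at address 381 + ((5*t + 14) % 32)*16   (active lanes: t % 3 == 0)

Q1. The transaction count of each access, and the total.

A1: 16 transactions
A2: 4 transactions

Answer: 16,4; total 20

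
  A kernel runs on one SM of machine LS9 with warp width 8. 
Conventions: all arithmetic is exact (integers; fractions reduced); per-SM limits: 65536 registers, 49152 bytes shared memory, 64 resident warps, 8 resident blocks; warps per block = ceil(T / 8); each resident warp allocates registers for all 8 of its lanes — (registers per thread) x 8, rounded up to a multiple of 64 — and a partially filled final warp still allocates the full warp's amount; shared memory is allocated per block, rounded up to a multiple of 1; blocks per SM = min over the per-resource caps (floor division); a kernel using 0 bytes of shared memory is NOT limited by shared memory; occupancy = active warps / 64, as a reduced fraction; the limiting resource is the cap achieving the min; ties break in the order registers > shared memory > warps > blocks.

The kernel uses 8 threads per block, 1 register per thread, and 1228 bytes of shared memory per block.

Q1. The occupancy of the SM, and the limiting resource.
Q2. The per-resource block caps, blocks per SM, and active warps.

Answer: occupancy 1/8, limited by blocks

registers: 1024 blocks
shared memory: 40 blocks
warps: 64 blocks
blocks: 8 blocks

Answer: 8 blocks, 8 active warps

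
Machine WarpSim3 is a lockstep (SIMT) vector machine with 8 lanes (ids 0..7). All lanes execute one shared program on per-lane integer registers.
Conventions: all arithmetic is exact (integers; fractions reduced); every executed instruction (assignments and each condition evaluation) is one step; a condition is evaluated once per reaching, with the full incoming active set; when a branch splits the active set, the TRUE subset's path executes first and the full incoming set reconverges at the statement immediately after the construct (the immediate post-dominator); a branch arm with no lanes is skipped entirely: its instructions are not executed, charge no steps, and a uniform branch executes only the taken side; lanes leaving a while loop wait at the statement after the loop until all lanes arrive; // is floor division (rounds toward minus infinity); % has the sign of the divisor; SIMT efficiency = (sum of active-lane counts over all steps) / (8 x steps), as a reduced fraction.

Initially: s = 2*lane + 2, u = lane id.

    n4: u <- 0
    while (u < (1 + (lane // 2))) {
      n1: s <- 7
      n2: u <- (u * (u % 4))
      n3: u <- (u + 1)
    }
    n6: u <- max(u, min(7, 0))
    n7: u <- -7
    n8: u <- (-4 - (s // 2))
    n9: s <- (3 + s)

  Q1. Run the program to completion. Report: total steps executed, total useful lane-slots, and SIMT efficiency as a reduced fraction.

Answer: 18 steps, 120 useful, 5/6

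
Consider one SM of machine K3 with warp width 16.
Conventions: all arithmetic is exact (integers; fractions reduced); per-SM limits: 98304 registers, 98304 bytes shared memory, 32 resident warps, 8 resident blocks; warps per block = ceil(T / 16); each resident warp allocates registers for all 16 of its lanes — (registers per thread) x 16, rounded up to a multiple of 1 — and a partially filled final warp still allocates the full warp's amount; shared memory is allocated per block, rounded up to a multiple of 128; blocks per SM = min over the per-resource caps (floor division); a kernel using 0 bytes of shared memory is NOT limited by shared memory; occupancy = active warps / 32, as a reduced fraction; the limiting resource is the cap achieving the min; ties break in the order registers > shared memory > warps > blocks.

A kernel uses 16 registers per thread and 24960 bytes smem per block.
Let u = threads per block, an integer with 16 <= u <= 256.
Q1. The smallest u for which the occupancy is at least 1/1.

Answer: u = 241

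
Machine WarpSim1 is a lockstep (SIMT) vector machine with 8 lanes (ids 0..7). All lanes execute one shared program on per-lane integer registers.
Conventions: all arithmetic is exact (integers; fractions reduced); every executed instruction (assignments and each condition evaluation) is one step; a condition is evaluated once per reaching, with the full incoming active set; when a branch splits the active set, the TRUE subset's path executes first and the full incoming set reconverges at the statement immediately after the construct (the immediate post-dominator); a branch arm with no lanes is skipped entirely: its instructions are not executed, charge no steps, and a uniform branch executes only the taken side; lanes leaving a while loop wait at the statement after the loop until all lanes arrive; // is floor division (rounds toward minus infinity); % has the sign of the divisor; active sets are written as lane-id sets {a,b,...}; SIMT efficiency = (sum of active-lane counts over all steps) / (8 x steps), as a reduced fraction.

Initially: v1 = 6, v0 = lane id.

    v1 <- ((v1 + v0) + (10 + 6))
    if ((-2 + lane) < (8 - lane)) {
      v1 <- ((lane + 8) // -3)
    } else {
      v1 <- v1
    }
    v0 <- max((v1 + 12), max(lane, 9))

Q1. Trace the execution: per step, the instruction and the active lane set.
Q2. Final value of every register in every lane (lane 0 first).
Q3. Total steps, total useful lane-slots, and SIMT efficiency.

step 0: v1 <- ((v1 + v0) + (10 + 6)) {0,1,2,3,4,5,6,7}
step 1: eval ((-2 + lane) < (8 - lane)) {0,1,2,3,4,5,6,7}
step 2: v1 <- ((lane + 8) // -3)     {0,1,2,3,4}
step 3: v1 <- v1                     {5,6,7}
step 4: v0 <- max((v1 + 12), max(lane, 9)) {0,1,2,3,4,5,6,7}

Answer: 5 steps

v1: -3,-3,-4,-4,-4,27,28,29
v0: 9,9,9,9,9,39,40,41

steps = 5; useful = 32; efficiency = 32/40 = 4/5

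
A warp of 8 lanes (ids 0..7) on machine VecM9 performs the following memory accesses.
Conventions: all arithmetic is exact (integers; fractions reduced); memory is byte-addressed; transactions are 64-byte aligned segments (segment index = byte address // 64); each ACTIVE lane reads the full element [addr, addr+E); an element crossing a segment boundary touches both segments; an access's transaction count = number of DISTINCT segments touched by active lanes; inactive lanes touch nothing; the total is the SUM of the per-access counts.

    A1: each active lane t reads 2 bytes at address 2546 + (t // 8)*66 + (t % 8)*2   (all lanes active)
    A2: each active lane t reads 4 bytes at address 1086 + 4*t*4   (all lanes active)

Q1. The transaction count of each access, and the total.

A1: 2 transactions
A2: 3 transactions

Answer: 2,3; total 5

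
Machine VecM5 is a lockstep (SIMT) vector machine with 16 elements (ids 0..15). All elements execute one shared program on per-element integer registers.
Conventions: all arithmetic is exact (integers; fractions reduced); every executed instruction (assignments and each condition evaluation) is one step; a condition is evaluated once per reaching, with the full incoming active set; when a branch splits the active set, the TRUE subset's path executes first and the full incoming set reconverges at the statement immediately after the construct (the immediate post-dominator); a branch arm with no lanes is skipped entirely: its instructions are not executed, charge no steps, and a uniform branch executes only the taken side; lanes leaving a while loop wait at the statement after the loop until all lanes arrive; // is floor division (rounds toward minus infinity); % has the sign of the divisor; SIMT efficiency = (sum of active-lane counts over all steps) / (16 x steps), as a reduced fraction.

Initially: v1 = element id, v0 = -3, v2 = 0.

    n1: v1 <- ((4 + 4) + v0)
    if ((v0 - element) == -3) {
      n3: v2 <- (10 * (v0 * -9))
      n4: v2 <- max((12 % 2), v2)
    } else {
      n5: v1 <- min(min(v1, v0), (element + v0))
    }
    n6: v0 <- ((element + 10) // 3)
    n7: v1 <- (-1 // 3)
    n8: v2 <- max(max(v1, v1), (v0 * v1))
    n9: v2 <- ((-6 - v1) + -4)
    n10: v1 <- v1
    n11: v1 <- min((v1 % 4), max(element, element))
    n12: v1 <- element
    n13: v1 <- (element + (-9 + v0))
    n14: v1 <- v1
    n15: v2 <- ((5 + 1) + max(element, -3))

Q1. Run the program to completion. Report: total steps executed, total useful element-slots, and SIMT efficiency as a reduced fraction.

Answer: 15 steps, 209 useful, 209/240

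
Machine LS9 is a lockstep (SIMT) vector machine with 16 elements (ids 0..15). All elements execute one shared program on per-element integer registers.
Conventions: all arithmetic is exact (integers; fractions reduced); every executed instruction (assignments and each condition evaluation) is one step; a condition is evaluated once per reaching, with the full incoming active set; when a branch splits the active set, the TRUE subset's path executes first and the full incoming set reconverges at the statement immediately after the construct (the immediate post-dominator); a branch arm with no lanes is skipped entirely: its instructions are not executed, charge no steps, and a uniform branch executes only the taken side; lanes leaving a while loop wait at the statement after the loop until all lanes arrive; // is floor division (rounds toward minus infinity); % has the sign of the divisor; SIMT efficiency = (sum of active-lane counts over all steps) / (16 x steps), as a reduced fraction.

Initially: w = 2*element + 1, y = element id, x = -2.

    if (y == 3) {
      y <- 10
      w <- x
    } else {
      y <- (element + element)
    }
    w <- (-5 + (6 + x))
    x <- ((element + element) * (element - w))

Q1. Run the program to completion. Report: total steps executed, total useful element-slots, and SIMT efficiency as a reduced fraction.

Answer: 6 steps, 65 useful, 65/96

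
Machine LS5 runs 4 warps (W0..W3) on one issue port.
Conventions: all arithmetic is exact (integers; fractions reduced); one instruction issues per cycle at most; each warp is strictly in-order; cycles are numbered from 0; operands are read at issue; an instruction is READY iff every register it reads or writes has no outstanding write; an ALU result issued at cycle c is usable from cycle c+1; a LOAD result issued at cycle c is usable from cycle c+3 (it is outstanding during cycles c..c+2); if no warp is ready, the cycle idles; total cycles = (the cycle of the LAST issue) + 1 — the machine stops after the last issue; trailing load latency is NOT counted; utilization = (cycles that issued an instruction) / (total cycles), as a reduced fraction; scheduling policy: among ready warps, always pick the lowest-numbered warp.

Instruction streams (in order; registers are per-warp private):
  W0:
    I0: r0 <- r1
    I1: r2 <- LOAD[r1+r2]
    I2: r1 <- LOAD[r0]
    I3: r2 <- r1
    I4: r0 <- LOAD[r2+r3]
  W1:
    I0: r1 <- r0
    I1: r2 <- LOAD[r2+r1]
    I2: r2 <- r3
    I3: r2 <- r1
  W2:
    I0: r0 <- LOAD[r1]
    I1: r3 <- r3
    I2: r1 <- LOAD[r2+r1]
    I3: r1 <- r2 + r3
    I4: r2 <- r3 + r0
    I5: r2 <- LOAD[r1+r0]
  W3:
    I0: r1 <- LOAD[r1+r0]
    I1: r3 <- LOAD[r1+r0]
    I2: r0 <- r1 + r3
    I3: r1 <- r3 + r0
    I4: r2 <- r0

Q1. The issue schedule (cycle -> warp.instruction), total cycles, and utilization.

cycle 0: W0.I0
cycle 1: W0.I1
cycle 2: W0.I2
cycle 3: W1.I0
cycle 4: W1.I1
cycle 5: W0.I3
cycle 6: W0.I4
cycle 7: W1.I2
cycle 8: W1.I3
cycle 9: W2.I0
cycle 10: W2.I1
cycle 11: W2.I2
cycle 12: W3.I0
cycle 13: idle
cycle 14: W2.I3
cycle 15: W2.I4
cycle 16: W2.I5
cycle 17: W3.I1
cycle 18: idle
cycle 19: idle
cycle 20: W3.I2
cycle 21: W3.I3
cycle 22: W3.I4

Answer: 23 cycles, utilization 20/23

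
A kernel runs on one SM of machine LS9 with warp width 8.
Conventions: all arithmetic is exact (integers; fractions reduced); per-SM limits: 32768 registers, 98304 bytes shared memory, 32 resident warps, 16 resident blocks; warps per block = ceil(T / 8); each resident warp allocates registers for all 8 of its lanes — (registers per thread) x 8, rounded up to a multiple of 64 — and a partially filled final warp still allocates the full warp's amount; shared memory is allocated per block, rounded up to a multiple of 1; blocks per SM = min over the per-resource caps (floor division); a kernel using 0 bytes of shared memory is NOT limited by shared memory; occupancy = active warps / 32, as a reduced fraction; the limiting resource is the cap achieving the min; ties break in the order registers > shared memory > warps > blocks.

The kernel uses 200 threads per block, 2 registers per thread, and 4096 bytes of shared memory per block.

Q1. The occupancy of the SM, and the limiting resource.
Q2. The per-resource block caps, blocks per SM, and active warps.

Answer: occupancy 25/32, limited by warps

registers: 20 blocks
shared memory: 24 blocks
warps: 1 block
blocks: 16 blocks

Answer: 1 block, 25 active warps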